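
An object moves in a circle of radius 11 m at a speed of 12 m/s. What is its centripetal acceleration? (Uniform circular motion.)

a_c = v²/r = 12²/11 = 144/11 = 13.09 m/s²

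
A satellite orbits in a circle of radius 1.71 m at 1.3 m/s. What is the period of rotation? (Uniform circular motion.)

T = 2πr/v = 2π×1.71/1.3 = 8.26 s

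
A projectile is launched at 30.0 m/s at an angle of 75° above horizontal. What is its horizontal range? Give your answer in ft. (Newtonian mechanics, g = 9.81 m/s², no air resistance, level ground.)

R = v₀² × sin(2θ) / g = 30.0² × sin(2 × 75°) / 9.81 = 900.0 × 0.5 / 9.81 = 45.8716 m
R = 45.8716 m / 0.3048 = 150.5 ft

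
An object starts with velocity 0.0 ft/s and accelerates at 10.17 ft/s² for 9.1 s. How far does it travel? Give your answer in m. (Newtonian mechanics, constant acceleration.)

v₀ = 0.0 ft/s × 0.3048 = 0.0 m/s
a = 10.17 ft/s² × 0.3048 = 3.09982 m/s²
d = v₀ × t + ½ × a × t² = 0.0 × 9.1 + 0.5 × 3.09982 × 9.1² = 128.3 m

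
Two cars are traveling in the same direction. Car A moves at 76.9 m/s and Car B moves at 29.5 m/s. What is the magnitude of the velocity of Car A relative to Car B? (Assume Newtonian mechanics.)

v_rel = |v_A - v_B| = |76.9 - 29.5| = 47.4 m/s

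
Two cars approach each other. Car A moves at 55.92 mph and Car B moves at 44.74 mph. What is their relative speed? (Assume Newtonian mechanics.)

v_rel = v_A + v_B = 55.92 + 44.74 = 100.66 mph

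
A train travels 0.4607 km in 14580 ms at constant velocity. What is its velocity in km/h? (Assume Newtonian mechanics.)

d = 0.4607 km × 1000.0 = 460.7 m
t = 14580 ms × 0.001 = 14.58 s
v = d / t = 460.7 / 14.58 = 31.5981 m/s
v = 31.5981 m/s / 0.2777777777777778 = 113.8 km/h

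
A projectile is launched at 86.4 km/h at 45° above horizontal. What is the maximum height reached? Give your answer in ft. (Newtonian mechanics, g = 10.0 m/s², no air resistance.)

v₀ = 86.4 km/h × 0.2777777777777778 = 24.0 m/s
H = v₀² × sin²(θ) / (2g) = 24.0² × sin(45°)² / (2 × 10.0) = 576.0 × 0.5 / 20.0 = 14.4 m
H = 14.4 m / 0.3048 = 47.24 ft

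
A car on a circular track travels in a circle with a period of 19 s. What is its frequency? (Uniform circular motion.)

f = 1/T = 1/19 = 0.0526 Hz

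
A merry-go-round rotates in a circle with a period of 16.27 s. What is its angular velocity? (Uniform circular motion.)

ω = 2π/T = 2π/16.27 = 0.3862 rad/s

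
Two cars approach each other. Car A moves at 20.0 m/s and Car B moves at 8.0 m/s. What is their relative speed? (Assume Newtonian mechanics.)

v_rel = v_A + v_B = 20.0 + 8.0 = 28.0 m/s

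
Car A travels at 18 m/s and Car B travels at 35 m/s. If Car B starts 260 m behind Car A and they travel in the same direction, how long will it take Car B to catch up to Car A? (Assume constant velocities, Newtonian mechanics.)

Relative speed: v_rel = 35 - 18 = 17 m/s
Time to catch: t = d₀/v_rel = 260/17 = 15.29 s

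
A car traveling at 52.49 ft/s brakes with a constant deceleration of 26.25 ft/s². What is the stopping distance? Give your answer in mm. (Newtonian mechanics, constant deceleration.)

v₀ = 52.49 ft/s × 0.3048 = 15.999 m/s
a = 26.25 ft/s² × 0.3048 = 8.001 m/s²
d = v₀² / (2a) = 15.999² / (2 × 8.001) = 255.968 / 16.002 = 15.996 m
d = 15.996 m / 0.001 = 16000 mm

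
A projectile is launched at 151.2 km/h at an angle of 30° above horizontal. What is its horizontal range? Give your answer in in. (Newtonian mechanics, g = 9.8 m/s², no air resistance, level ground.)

v₀ = 151.2 km/h × 0.2777777777777778 = 42.0 m/s
R = v₀² × sin(2θ) / g = 42.0² × sin(2 × 30°) / 9.8 = 1764.0 × 0.866025 / 9.8 = 155.885 m
R = 155.885 m / 0.0254 = 6137 in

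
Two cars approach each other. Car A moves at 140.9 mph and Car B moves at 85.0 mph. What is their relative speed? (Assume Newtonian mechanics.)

v_rel = v_A + v_B = 140.9 + 85.0 = 225.9 mph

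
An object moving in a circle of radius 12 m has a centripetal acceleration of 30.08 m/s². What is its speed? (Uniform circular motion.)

v = √(a_c × r) = √(30.08 × 12) = 19.0 m/s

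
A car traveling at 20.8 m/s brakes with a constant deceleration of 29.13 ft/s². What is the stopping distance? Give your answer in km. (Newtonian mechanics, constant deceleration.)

a = 29.13 ft/s² × 0.3048 = 8.87882 m/s²
d = v₀² / (2a) = 20.8² / (2 × 8.87882) = 432.64 / 17.7576 = 24.3637 m
d = 24.3637 m / 1000.0 = 0.02436 km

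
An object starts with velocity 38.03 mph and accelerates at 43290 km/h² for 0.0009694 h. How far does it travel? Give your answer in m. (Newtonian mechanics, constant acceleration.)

v₀ = 38.03 mph × 0.44704 = 17.0009 m/s
a = 43290 km/h² × 7.716049382716049e-05 = 3.34028 m/s²
t = 0.0009694 h × 3600.0 = 3.48984 s
d = v₀ × t + ½ × a × t² = 17.0009 × 3.48984 + 0.5 × 3.34028 × 3.48984² = 79.67 m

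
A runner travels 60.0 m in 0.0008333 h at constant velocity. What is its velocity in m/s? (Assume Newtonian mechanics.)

t = 0.0008333 h × 3600.0 = 2.99988 s
v = d / t = 60.0 / 2.99988 = 20.0 m/s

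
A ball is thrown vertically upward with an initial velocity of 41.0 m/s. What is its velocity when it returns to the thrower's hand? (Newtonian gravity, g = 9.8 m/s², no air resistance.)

By conservation of energy (no air resistance), the ball returns to the throw height with the same speed as launch, but directed downward.
|v_ground| = v₀ = 41.0 m/s
v_ground = 41.0 m/s (downward)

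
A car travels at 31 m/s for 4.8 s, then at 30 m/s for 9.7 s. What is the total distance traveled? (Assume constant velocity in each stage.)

d₁ = v₁t₁ = 31 × 4.8 = 148.8 m
d₂ = v₂t₂ = 30 × 9.7 = 291.0 m
d_total = 148.8 + 291.0 = 439.8 m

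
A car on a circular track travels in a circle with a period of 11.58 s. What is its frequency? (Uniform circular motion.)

f = 1/T = 1/11.58 = 0.0864 Hz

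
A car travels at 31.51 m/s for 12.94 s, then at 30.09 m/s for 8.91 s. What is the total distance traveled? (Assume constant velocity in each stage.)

d₁ = v₁t₁ = 31.51 × 12.94 = 407.7394 m
d₂ = v₂t₂ = 30.09 × 8.91 = 268.1019 m
d_total = 407.7394 + 268.1019 = 675.84 m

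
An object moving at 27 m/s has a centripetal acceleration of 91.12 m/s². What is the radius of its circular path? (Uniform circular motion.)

r = v²/a_c = 27²/91.12 = 8.0 m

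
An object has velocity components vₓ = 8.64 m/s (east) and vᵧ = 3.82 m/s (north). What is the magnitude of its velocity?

|v| = √(vₓ² + vᵧ²) = √(8.64² + 3.82²) = √(89.242) = 9.45 m/s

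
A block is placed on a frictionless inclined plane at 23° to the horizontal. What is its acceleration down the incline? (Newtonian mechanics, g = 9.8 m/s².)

a = g sin(θ) = 9.8 × sin(23°) = 9.8 × 0.3907 = 3.83 m/s²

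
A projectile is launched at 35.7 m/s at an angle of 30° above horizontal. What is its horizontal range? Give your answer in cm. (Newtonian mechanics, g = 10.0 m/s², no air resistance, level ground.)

R = v₀² × sin(2θ) / g = 35.7² × sin(2 × 30°) / 10.0 = 1274.49 × 0.866025 / 10.0 = 110.374 m
R = 110.374 m / 0.01 = 11040 cm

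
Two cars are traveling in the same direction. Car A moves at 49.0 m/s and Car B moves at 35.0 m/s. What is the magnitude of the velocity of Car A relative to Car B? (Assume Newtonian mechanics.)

v_rel = |v_A - v_B| = |49.0 - 35.0| = 14.0 m/s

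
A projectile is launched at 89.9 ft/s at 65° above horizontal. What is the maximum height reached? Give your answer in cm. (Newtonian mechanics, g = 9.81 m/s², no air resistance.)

v₀ = 89.9 ft/s × 0.3048 = 27.4015 m/s
H = v₀² × sin²(θ) / (2g) = 27.4015² × sin(65°)² / (2 × 9.81) = 750.842 × 0.821394 / 19.62 = 31.4341 m
H = 31.4341 m / 0.01 = 3143 cm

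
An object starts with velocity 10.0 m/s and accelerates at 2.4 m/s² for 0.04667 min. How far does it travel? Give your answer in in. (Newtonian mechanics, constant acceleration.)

t = 0.04667 min × 60.0 = 2.8002 s
d = v₀ × t + ½ × a × t² = 10.0 × 2.8002 + 0.5 × 2.4 × 2.8002² = 37.4113 m
d = 37.4113 m / 0.0254 = 1473 in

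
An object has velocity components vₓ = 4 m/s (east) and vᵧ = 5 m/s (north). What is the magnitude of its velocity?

|v| = √(vₓ² + vᵧ²) = √(4² + 5²) = √(41) = 6.4 m/s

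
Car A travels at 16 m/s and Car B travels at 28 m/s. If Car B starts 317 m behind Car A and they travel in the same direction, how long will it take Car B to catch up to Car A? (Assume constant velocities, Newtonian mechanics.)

Relative speed: v_rel = 28 - 16 = 12 m/s
Time to catch: t = d₀/v_rel = 317/12 = 26.42 s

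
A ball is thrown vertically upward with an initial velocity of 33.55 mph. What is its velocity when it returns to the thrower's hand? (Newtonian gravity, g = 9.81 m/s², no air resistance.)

By conservation of energy (no air resistance), the ball returns to the throw height with the same speed as launch, but directed downward.
|v_ground| = v₀ = 33.55 mph
v_ground = 33.55 mph (downward)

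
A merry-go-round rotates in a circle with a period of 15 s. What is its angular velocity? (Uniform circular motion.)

ω = 2π/T = 2π/15 = 0.4189 rad/s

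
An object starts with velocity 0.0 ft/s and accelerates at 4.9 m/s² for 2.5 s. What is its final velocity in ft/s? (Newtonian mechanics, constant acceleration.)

v₀ = 0.0 ft/s × 0.3048 = 0.0 m/s
v = v₀ + a × t = 0.0 + 4.9 × 2.5 = 12.25 m/s
v = 12.25 m/s / 0.3048 = 40.19 ft/s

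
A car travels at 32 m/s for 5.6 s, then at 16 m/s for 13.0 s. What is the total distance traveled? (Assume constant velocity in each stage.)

d₁ = v₁t₁ = 32 × 5.6 = 179.2 m
d₂ = v₂t₂ = 16 × 13.0 = 208.0 m
d_total = 179.2 + 208.0 = 387.2 m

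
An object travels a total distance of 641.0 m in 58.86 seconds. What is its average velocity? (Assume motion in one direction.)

v_avg = Δd / Δt = 641.0 / 58.86 = 10.89 m/s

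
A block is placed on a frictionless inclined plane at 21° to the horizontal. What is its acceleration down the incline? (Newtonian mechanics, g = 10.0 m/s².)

a = g sin(θ) = 10.0 × sin(21°) = 10.0 × 0.3584 = 3.58 m/s²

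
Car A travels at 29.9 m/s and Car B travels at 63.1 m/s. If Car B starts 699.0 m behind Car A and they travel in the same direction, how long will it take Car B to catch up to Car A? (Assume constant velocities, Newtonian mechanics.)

Relative speed: v_rel = 63.1 - 29.9 = 33.2 m/s
Time to catch: t = d₀/v_rel = 699.0/33.2 = 21.05 s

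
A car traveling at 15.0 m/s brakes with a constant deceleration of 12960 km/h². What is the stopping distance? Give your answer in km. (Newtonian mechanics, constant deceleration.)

a = 12960 km/h² × 7.716049382716049e-05 = 1.0 m/s²
d = v₀² / (2a) = 15.0² / (2 × 1.0) = 225.0 / 2.0 = 112.5 m
d = 112.5 m / 1000.0 = 0.1125 km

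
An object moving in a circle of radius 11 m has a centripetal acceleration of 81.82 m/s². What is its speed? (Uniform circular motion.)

v = √(a_c × r) = √(81.82 × 11) = 30.0 m/s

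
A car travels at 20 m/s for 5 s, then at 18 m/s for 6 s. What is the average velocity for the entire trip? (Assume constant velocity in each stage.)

d₁ = v₁t₁ = 20 × 5 = 100 m
d₂ = v₂t₂ = 18 × 6 = 108 m
d_total = 208 m, t_total = 11 s
v_avg = d_total/t_total = 208/11 = 18.91 m/s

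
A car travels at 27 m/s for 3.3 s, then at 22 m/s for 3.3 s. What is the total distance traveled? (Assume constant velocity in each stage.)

d₁ = v₁t₁ = 27 × 3.3 = 89.1 m
d₂ = v₂t₂ = 22 × 3.3 = 72.6 m
d_total = 89.1 + 72.6 = 161.7 m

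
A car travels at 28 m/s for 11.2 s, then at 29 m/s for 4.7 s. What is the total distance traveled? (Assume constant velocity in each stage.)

d₁ = v₁t₁ = 28 × 11.2 = 313.6 m
d₂ = v₂t₂ = 29 × 4.7 = 136.3 m
d_total = 313.6 + 136.3 = 449.9 m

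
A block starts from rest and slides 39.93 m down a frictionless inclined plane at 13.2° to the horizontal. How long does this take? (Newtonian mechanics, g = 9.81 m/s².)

a = g sin(θ) = 9.81 × sin(13.2°) = 2.2401 m/s²
t = √(2d/a) = √(2 × 39.93 / 2.2401) = 5.97 s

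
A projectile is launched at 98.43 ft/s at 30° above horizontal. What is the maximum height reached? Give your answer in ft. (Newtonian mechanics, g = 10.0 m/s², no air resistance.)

v₀ = 98.43 ft/s × 0.3048 = 30.0015 m/s
H = v₀² × sin²(θ) / (2g) = 30.0015² × sin(30°)² / (2 × 10.0) = 900.09 × 0.25 / 20.0 = 11.2511 m
H = 11.2511 m / 0.3048 = 36.91 ft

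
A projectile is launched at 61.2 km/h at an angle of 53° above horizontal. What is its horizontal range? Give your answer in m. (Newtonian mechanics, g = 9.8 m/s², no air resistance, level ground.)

v₀ = 61.2 km/h × 0.2777777777777778 = 17.0 m/s
R = v₀² × sin(2θ) / g = 17.0² × sin(2 × 53°) / 9.8 = 289.0 × 0.961262 / 9.8 = 28.35 m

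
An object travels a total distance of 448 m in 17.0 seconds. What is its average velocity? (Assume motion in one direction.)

v_avg = Δd / Δt = 448 / 17.0 = 26.35 m/s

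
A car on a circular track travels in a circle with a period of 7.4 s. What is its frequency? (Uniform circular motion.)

f = 1/T = 1/7.4 = 0.1351 Hz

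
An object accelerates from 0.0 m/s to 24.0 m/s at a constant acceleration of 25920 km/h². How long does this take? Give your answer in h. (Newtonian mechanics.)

a = 25920 km/h² × 7.716049382716049e-05 = 2.0 m/s²
t = (v - v₀) / a = (24.0 - 0.0) / 2.0 = 12.0 s
t = 12.0 s / 3600.0 = 0.003333 h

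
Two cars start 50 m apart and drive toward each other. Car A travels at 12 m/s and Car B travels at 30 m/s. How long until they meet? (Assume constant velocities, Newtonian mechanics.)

Combined speed: v_combined = 12 + 30 = 42 m/s
Time to meet: t = d/v_combined = 50/42 = 1.19 s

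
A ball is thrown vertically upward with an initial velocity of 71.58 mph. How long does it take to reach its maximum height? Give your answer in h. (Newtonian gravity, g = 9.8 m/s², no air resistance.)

v₀ = 71.58 mph × 0.44704 = 31.9991 m/s
t_up = v₀ / g = 31.9991 / 9.8 = 3.26521 s
t_up = 3.26521 s / 3600.0 = 0.000907 h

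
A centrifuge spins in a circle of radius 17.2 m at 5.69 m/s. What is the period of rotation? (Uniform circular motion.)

T = 2πr/v = 2π×17.2/5.69 = 18.99 s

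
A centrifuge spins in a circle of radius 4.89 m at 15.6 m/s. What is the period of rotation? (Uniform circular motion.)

T = 2πr/v = 2π×4.89/15.6 = 1.97 s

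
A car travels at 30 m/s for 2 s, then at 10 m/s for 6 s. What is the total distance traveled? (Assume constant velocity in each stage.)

d₁ = v₁t₁ = 30 × 2 = 60 m
d₂ = v₂t₂ = 10 × 6 = 60 m
d_total = 60 + 60 = 120 m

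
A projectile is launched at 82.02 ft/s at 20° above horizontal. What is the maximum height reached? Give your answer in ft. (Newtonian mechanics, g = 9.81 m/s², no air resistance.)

v₀ = 82.02 ft/s × 0.3048 = 24.9997 m/s
H = v₀² × sin²(θ) / (2g) = 24.9997² × sin(20°)² / (2 × 9.81) = 624.985 × 0.116978 / 19.62 = 3.72627 m
H = 3.72627 m / 0.3048 = 12.23 ft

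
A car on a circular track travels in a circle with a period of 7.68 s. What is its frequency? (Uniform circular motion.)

f = 1/T = 1/7.68 = 0.1302 Hz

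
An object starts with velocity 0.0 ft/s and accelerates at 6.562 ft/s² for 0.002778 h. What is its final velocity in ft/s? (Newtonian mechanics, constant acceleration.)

v₀ = 0.0 ft/s × 0.3048 = 0.0 m/s
a = 6.562 ft/s² × 0.3048 = 2.0001 m/s²
t = 0.002778 h × 3600.0 = 10.0008 s
v = v₀ + a × t = 0.0 + 2.0001 × 10.0008 = 20.0026 m/s
v = 20.0026 m/s / 0.3048 = 65.63 ft/s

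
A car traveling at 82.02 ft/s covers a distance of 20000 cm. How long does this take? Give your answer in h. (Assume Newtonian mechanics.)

d = 20000 cm × 0.01 = 200.0 m
v = 82.02 ft/s × 0.3048 = 24.9997 m/s
t = d / v = 200.0 / 24.9997 = 8.0001 s
t = 8.0001 s / 3600.0 = 0.002222 h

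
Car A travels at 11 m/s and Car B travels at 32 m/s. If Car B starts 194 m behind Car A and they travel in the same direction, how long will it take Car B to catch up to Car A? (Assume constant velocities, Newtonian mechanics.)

Relative speed: v_rel = 32 - 11 = 21 m/s
Time to catch: t = d₀/v_rel = 194/21 = 9.24 s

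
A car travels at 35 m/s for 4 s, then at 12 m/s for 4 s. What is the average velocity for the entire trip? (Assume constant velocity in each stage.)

d₁ = v₁t₁ = 35 × 4 = 140 m
d₂ = v₂t₂ = 12 × 4 = 48 m
d_total = 188 m, t_total = 8 s
v_avg = d_total/t_total = 188/8 = 23.5 m/s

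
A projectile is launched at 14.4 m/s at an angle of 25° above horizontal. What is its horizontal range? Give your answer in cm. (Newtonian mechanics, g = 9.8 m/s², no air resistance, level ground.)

R = v₀² × sin(2θ) / g = 14.4² × sin(2 × 25°) / 9.8 = 207.36 × 0.766044 / 9.8 = 16.2089 m
R = 16.2089 m / 0.01 = 1621 cm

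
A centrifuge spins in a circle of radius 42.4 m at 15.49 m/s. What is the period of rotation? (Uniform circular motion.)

T = 2πr/v = 2π×42.4/15.49 = 17.2 s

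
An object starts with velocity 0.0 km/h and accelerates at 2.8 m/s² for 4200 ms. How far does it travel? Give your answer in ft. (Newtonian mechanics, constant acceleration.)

v₀ = 0.0 km/h × 0.2777777777777778 = 0.0 m/s
t = 4200 ms × 0.001 = 4.2 s
d = v₀ × t + ½ × a × t² = 0.0 × 4.2 + 0.5 × 2.8 × 4.2² = 24.696 m
d = 24.696 m / 0.3048 = 81.02 ft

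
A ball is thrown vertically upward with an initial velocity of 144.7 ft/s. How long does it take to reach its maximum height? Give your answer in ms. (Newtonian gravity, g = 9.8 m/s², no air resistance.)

v₀ = 144.7 ft/s × 0.3048 = 44.1046 m/s
t_up = v₀ / g = 44.1046 / 9.8 = 4.50047 s
t_up = 4.50047 s / 0.001 = 4500 ms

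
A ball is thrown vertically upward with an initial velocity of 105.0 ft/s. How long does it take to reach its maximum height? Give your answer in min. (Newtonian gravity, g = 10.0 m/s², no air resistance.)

v₀ = 105.0 ft/s × 0.3048 = 32.004 m/s
t_up = v₀ / g = 32.004 / 10.0 = 3.2004 s
t_up = 3.2004 s / 60.0 = 0.05334 min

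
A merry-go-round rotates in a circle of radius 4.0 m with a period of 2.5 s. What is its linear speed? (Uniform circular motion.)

v = 2πr/T = 2π×4.0/2.5 = 10.05 m/s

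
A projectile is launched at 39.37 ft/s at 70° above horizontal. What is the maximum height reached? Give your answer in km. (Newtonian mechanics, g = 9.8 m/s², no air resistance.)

v₀ = 39.37 ft/s × 0.3048 = 11.99998 m/s
H = v₀² × sin²(θ) / (2g) = 11.99998² × sin(70°)² / (2 × 9.8) = 143.9995 × 0.8830222 / 19.6 = 6.487488 m
H = 6.487488 m / 1000.0 = 0.006487 km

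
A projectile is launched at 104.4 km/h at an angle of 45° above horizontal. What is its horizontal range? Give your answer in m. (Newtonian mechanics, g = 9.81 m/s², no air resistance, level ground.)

v₀ = 104.4 km/h × 0.2777777777777778 = 29.0 m/s
R = v₀² × sin(2θ) / g = 29.0² × sin(2 × 45°) / 9.81 = 841.0 × 1.0 / 9.81 = 85.73 m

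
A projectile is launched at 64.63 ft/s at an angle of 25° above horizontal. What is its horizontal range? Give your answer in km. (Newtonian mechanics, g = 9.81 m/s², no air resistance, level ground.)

v₀ = 64.63 ft/s × 0.3048 = 19.6992 m/s
R = v₀² × sin(2θ) / g = 19.6992² × sin(2 × 25°) / 9.81 = 388.058 × 0.766044 / 9.81 = 30.3027 m
R = 30.3027 m / 1000.0 = 0.0303 km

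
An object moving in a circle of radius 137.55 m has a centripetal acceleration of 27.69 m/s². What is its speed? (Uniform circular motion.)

v = √(a_c × r) = √(27.69 × 137.55) = 61.72 m/s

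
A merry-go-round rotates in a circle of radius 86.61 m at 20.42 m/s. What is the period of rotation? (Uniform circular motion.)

T = 2πr/v = 2π×86.61/20.42 = 26.65 s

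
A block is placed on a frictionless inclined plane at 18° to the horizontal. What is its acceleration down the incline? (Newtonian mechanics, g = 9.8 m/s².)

a = g sin(θ) = 9.8 × sin(18°) = 9.8 × 0.309 = 3.03 m/s²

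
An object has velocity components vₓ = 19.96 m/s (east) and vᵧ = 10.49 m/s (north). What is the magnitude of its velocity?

|v| = √(vₓ² + vᵧ²) = √(19.96² + 10.49²) = √(508.4417) = 22.55 m/s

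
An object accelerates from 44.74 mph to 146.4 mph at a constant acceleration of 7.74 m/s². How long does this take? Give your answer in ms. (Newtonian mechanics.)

v₀ = 44.74 mph × 0.44704 = 20.0006 m/s
v = 146.4 mph × 0.44704 = 65.4467 m/s
t = (v - v₀) / a = (65.4467 - 20.0006) / 7.74 = 5.87159 s
t = 5.87159 s / 0.001 = 5872 ms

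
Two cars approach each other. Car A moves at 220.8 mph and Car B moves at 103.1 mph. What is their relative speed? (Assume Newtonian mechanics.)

v_rel = v_A + v_B = 220.8 + 103.1 = 323.9 mph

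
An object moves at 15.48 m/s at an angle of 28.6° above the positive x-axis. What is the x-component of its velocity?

vₓ = v cos(θ) = 15.48 × cos(28.6°) = 13.59 m/s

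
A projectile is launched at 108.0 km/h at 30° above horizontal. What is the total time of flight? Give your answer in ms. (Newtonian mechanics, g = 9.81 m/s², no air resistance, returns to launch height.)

v₀ = 108.0 km/h × 0.2777777777777778 = 30.0 m/s
T = 2 × v₀ × sin(θ) / g = 2 × 30.0 × sin(30°) / 9.81 = 2 × 30.0 × 0.5 / 9.81 = 3.0581 s
T = 3.0581 s / 0.001 = 3058 ms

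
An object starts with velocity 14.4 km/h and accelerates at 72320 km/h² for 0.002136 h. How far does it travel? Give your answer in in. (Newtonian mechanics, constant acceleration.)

v₀ = 14.4 km/h × 0.2777777777777778 = 4.0 m/s
a = 72320 km/h² × 7.716049382716049e-05 = 5.58025 m/s²
t = 0.002136 h × 3600.0 = 7.6896 s
d = v₀ × t + ½ × a × t² = 4.0 × 7.6896 + 0.5 × 5.58025 × 7.6896² = 195.738 m
d = 195.738 m / 0.0254 = 7706 in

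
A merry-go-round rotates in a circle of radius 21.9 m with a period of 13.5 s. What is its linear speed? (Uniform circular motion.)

v = 2πr/T = 2π×21.9/13.5 = 10.19 m/s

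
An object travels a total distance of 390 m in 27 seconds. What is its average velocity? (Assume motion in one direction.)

v_avg = Δd / Δt = 390 / 27 = 14.44 m/s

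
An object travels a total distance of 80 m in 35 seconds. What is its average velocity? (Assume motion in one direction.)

v_avg = Δd / Δt = 80 / 35 = 2.29 m/s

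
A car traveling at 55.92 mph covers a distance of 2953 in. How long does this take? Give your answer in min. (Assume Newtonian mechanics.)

d = 2953 in × 0.0254 = 75.0062 m
v = 55.92 mph × 0.44704 = 24.9985 m/s
t = d / v = 75.0062 / 24.9985 = 3.00043 s
t = 3.00043 s / 60.0 = 0.05001 min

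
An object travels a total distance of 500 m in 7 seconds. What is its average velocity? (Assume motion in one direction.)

v_avg = Δd / Δt = 500 / 7 = 71.43 m/s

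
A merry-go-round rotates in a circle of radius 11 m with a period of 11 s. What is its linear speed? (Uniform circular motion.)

v = 2πr/T = 2π×11/11 = 6.28 m/s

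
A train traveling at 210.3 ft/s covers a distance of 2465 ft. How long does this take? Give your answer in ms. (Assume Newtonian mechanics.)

d = 2465 ft × 0.3048 = 751.332 m
v = 210.3 ft/s × 0.3048 = 64.0994 m/s
t = d / v = 751.332 / 64.0994 = 11.7214 s
t = 11.7214 s / 0.001 = 11720 ms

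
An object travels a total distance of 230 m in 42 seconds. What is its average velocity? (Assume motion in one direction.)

v_avg = Δd / Δt = 230 / 42 = 5.48 m/s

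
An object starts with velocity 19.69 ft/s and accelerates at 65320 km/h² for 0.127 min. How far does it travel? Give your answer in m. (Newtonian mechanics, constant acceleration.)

v₀ = 19.69 ft/s × 0.3048 = 6.00151 m/s
a = 65320 km/h² × 7.716049382716049e-05 = 5.04012 m/s²
t = 0.127 min × 60.0 = 7.62 s
d = v₀ × t + ½ × a × t² = 6.00151 × 7.62 + 0.5 × 5.04012 × 7.62² = 192.1 m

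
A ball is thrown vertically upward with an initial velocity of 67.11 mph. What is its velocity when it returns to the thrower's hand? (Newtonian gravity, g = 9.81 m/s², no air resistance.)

By conservation of energy (no air resistance), the ball returns to the throw height with the same speed as launch, but directed downward.
|v_ground| = v₀ = 67.11 mph
v_ground = 67.11 mph (downward)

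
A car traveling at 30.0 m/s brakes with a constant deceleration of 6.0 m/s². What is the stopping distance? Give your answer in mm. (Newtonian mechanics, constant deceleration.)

d = v₀² / (2a) = 30.0² / (2 × 6.0) = 900.0 / 12.0 = 75.0 m
d = 75.0 m / 0.001 = 75000 mm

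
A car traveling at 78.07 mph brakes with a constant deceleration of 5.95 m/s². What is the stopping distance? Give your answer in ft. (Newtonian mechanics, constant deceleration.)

v₀ = 78.07 mph × 0.44704 = 34.9004 m/s
d = v₀² / (2a) = 34.9004² / (2 × 5.95) = 1218.04 / 11.9 = 102.356 m
d = 102.356 m / 0.3048 = 335.8 ft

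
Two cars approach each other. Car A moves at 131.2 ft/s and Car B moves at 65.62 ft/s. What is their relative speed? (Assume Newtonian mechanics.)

v_rel = v_A + v_B = 131.2 + 65.62 = 196.82 ft/s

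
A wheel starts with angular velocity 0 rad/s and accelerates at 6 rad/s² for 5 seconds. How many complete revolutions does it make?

θ = ω₀t + ½αt² = 0×5 + ½×6×5² = 75.0 rad
Total revolutions = θ/(2π) = 75.0/(2π) = 11.94
Complete revolutions = ⌊11.94⌋ = 11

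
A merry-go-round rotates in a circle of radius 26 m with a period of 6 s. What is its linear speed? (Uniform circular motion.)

v = 2πr/T = 2π×26/6 = 27.23 m/s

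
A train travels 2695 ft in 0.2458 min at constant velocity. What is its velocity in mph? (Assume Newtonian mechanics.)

d = 2695 ft × 0.3048 = 821.436 m
t = 0.2458 min × 60.0 = 14.748 s
v = d / t = 821.436 / 14.748 = 55.6981 m/s
v = 55.6981 m/s / 0.44704 = 124.6 mph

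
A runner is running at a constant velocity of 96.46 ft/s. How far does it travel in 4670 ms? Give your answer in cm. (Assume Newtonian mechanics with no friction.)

v = 96.46 ft/s × 0.3048 = 29.401 m/s
t = 4670 ms × 0.001 = 4.67 s
d = v × t = 29.401 × 4.67 = 137.303 m
d = 137.303 m / 0.01 = 13730 cm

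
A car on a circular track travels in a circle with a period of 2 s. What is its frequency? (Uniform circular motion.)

f = 1/T = 1/2 = 0.5 Hz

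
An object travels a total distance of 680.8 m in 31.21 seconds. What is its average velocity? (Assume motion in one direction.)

v_avg = Δd / Δt = 680.8 / 31.21 = 21.81 m/s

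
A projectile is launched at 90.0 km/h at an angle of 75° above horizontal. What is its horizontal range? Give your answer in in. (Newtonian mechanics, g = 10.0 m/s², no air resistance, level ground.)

v₀ = 90.0 km/h × 0.2777777777777778 = 25.0 m/s
R = v₀² × sin(2θ) / g = 25.0² × sin(2 × 75°) / 10.0 = 625.0 × 0.5 / 10.0 = 31.25 m
R = 31.25 m / 0.0254 = 1230 in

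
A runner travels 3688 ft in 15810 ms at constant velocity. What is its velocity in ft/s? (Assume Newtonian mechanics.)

d = 3688 ft × 0.3048 = 1124.1 m
t = 15810 ms × 0.001 = 15.81 s
v = d / t = 1124.1 / 15.81 = 71.1006 m/s
v = 71.1006 m/s / 0.3048 = 233.3 ft/s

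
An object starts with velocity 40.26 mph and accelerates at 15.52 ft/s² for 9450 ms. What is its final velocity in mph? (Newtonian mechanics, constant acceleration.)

v₀ = 40.26 mph × 0.44704 = 17.9978 m/s
a = 15.52 ft/s² × 0.3048 = 4.7305 m/s²
t = 9450 ms × 0.001 = 9.45 s
v = v₀ + a × t = 17.9978 + 4.7305 × 9.45 = 62.701 m/s
v = 62.701 m/s / 0.44704 = 140.3 mph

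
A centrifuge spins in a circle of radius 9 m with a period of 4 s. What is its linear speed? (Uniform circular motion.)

v = 2πr/T = 2π×9/4 = 14.14 m/s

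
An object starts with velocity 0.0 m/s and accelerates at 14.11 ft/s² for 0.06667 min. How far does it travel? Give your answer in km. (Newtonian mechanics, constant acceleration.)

a = 14.11 ft/s² × 0.3048 = 4.30073 m/s²
t = 0.06667 min × 60.0 = 4.0002 s
d = v₀ × t + ½ × a × t² = 0.0 × 4.0002 + 0.5 × 4.30073 × 4.0002² = 34.4093 m
d = 34.4093 m / 1000.0 = 0.03441 km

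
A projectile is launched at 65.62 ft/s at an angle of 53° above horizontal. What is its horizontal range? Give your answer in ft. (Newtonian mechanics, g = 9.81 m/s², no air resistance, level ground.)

v₀ = 65.62 ft/s × 0.3048 = 20.001 m/s
R = v₀² × sin(2θ) / g = 20.001² × sin(2 × 53°) / 9.81 = 400.04 × 0.961262 / 9.81 = 39.1991 m
R = 39.1991 m / 0.3048 = 128.6 ft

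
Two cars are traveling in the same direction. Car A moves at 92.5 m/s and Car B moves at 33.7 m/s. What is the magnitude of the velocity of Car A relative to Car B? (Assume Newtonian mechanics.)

v_rel = |v_A - v_B| = |92.5 - 33.7| = 58.8 m/s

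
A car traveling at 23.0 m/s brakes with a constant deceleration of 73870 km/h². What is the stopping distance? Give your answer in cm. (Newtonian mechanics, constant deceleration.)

a = 73870 km/h² × 7.716049382716049e-05 = 5.69985 m/s²
d = v₀² / (2a) = 23.0² / (2 × 5.69985) = 529.0 / 11.3997 = 46.4047 m
d = 46.4047 m / 0.01 = 4640 cm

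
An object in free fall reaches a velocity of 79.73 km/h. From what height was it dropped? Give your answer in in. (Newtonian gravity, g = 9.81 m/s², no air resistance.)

v = 79.73 km/h × 0.2777777777777778 = 22.14722 m/s
h = v² / (2g) = 22.14722² / (2 × 9.81) = 24.99997 m
h = 24.99997 m / 0.0254 = 984.3 in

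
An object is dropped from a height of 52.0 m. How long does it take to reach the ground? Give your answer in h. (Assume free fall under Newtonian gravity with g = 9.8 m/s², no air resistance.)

t = √(2h/g) = √(2 × 52.0 / 9.8) = 3.25764 s
t = 3.25764 s / 3600.0 = 0.0009049 h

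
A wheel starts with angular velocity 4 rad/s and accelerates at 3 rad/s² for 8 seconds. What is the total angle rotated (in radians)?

θ = ω₀t + ½αt² = 4×8 + ½×3×8² = 128.0 rad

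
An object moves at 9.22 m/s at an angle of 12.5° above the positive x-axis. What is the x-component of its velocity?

vₓ = v cos(θ) = 9.22 × cos(12.5°) = 9.0 m/s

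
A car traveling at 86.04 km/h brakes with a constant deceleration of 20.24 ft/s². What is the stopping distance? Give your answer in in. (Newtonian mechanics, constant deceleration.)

v₀ = 86.04 km/h × 0.2777777777777778 = 23.9 m/s
a = 20.24 ft/s² × 0.3048 = 6.16915 m/s²
d = v₀² / (2a) = 23.9² / (2 × 6.16915) = 571.21 / 12.3383 = 46.2957 m
d = 46.2957 m / 0.0254 = 1823 in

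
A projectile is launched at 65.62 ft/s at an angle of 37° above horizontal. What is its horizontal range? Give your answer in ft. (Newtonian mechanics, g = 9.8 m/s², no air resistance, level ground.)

v₀ = 65.62 ft/s × 0.3048 = 20.001 m/s
R = v₀² × sin(2θ) / g = 20.001² × sin(2 × 37°) / 9.8 = 400.04 × 0.961262 / 9.8 = 39.2391 m
R = 39.2391 m / 0.3048 = 128.7 ft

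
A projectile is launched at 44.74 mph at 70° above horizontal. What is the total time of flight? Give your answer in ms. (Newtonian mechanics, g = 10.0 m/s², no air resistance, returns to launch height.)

v₀ = 44.74 mph × 0.44704 = 20.0006 m/s
T = 2 × v₀ × sin(θ) / g = 2 × 20.0006 × sin(70°) / 10.0 = 2 × 20.0006 × 0.939693 / 10.0 = 3.75888 s
T = 3.75888 s / 0.001 = 3759 ms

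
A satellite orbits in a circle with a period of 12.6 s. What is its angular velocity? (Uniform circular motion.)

ω = 2π/T = 2π/12.6 = 0.4987 rad/s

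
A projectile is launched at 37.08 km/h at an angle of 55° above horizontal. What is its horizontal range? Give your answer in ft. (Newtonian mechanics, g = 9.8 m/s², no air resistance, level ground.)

v₀ = 37.08 km/h × 0.2777777777777778 = 10.3 m/s
R = v₀² × sin(2θ) / g = 10.3² × sin(2 × 55°) / 9.8 = 106.09 × 0.9396926 / 9.8 = 10.17265 m
R = 10.17265 m / 0.3048 = 33.37 ft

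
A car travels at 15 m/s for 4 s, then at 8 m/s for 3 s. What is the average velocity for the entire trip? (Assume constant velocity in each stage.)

d₁ = v₁t₁ = 15 × 4 = 60 m
d₂ = v₂t₂ = 8 × 3 = 24 m
d_total = 84 m, t_total = 7 s
v_avg = d_total/t_total = 84/7 = 12.0 m/s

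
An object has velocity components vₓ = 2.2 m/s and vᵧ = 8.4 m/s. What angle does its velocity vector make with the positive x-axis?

θ = arctan(vᵧ/vₓ) = arctan(8.4/2.2) = 75.32°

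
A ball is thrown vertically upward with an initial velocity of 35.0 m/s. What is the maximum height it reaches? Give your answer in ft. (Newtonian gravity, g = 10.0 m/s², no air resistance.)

h_max = v₀² / (2g) = 35.0² / (2 × 10.0) = 1225.0 / 20.0 = 61.25 m
h_max = 61.25 m / 0.3048 = 201.0 ft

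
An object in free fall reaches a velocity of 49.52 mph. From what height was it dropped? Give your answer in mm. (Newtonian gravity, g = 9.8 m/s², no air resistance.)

v = 49.52 mph × 0.44704 = 22.1374 m/s
h = v² / (2g) = 22.1374² / (2 × 9.8) = 25.0033 m
h = 25.0033 m / 0.001 = 25000 mm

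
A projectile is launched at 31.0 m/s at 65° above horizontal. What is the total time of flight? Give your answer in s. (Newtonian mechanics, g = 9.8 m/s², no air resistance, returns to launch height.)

T = 2 × v₀ × sin(θ) / g = 2 × 31.0 × sin(65°) / 9.8 = 2 × 31.0 × 0.906308 / 9.8 = 5.734 s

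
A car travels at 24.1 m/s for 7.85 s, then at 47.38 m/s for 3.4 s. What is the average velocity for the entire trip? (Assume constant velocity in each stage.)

d₁ = v₁t₁ = 24.1 × 7.85 = 189.185 m
d₂ = v₂t₂ = 47.38 × 3.4 = 161.092 m
d_total = 350.277 m, t_total = 11.25 s
v_avg = d_total/t_total = 350.277/11.25 = 31.14 m/s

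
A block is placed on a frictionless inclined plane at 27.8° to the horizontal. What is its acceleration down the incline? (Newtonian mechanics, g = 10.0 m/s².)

a = g sin(θ) = 10.0 × sin(27.8°) = 10.0 × 0.4664 = 4.66 m/s²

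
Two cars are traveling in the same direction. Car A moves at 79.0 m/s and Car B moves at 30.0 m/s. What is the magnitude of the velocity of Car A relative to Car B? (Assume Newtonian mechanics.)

v_rel = |v_A - v_B| = |79.0 - 30.0| = 49.0 m/s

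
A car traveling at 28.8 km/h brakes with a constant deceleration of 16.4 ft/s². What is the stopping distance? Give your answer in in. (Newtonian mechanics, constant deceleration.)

v₀ = 28.8 km/h × 0.2777777777777778 = 8.0 m/s
a = 16.4 ft/s² × 0.3048 = 4.99872 m/s²
d = v₀² / (2a) = 8.0² / (2 × 4.99872) = 64.0 / 9.99744 = 6.40164 m
d = 6.40164 m / 0.0254 = 252.0 in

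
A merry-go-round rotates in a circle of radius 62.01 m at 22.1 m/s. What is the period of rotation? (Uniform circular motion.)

T = 2πr/v = 2π×62.01/22.1 = 17.63 s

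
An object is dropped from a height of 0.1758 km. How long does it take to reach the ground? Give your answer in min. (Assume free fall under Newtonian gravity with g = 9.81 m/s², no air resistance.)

h = 0.1758 km × 1000.0 = 175.8 m
t = √(2h/g) = √(2 × 175.8 / 9.81) = 5.98673 s
t = 5.98673 s / 60.0 = 0.09978 min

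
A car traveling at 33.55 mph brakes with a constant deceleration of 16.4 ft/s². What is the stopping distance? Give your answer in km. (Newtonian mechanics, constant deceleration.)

v₀ = 33.55 mph × 0.44704 = 14.9982 m/s
a = 16.4 ft/s² × 0.3048 = 4.99872 m/s²
d = v₀² / (2a) = 14.9982² / (2 × 4.99872) = 224.946 / 9.99744 = 22.5004 m
d = 22.5004 m / 1000.0 = 0.0225 km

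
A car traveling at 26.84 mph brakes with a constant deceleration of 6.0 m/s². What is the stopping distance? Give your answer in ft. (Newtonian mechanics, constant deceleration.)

v₀ = 26.84 mph × 0.44704 = 11.9986 m/s
d = v₀² / (2a) = 11.9986² / (2 × 6.0) = 143.966 / 12.0 = 11.9972 m
d = 11.9972 m / 0.3048 = 39.36 ft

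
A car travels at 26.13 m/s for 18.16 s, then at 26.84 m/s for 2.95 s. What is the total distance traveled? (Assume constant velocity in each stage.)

d₁ = v₁t₁ = 26.13 × 18.16 = 474.5208 m
d₂ = v₂t₂ = 26.84 × 2.95 = 79.178 m
d_total = 474.5208 + 79.178 = 553.7 m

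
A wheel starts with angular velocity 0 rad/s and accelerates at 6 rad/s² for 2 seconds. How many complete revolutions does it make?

θ = ω₀t + ½αt² = 0×2 + ½×6×2² = 12.0 rad
Total revolutions = θ/(2π) = 12.0/(2π) = 1.91
Complete revolutions = ⌊1.91⌋ = 1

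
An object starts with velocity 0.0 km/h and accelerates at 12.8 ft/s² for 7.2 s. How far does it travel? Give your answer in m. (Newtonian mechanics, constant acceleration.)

v₀ = 0.0 km/h × 0.2777777777777778 = 0.0 m/s
a = 12.8 ft/s² × 0.3048 = 3.90144 m/s²
d = v₀ × t + ½ × a × t² = 0.0 × 7.2 + 0.5 × 3.90144 × 7.2² = 101.1 m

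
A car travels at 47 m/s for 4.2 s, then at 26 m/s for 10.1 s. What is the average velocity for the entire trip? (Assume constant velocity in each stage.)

d₁ = v₁t₁ = 47 × 4.2 = 197.4 m
d₂ = v₂t₂ = 26 × 10.1 = 262.6 m
d_total = 460.0 m, t_total = 14.3 s
v_avg = d_total/t_total = 460.0/14.3 = 32.17 m/s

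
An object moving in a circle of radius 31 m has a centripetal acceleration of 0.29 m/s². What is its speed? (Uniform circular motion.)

v = √(a_c × r) = √(0.29 × 31) = 3.0 m/s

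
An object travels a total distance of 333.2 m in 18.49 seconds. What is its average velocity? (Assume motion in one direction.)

v_avg = Δd / Δt = 333.2 / 18.49 = 18.02 m/s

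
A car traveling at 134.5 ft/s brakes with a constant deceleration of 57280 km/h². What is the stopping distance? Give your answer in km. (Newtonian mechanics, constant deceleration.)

v₀ = 134.5 ft/s × 0.3048 = 40.9956 m/s
a = 57280 km/h² × 7.716049382716049e-05 = 4.41975 m/s²
d = v₀² / (2a) = 40.9956² / (2 × 4.41975) = 1680.64 / 8.8395 = 190.128 m
d = 190.128 m / 1000.0 = 0.1901 km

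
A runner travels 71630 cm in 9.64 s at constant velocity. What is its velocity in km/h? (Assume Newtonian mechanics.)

d = 71630 cm × 0.01 = 716.3 m
v = d / t = 716.3 / 9.64 = 74.305 m/s
v = 74.305 m/s / 0.2777777777777778 = 267.5 km/h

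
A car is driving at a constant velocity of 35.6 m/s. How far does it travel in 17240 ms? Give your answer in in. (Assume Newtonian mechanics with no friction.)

t = 17240 ms × 0.001 = 17.24 s
d = v × t = 35.6 × 17.24 = 613.744 m
d = 613.744 m / 0.0254 = 24160 in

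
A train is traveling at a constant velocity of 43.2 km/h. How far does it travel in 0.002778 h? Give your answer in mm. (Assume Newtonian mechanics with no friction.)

v = 43.2 km/h × 0.2777777777777778 = 12.0 m/s
t = 0.002778 h × 3600.0 = 10.0008 s
d = v × t = 12.0 × 10.0008 = 120.01 m
d = 120.01 m / 0.001 = 120000 mm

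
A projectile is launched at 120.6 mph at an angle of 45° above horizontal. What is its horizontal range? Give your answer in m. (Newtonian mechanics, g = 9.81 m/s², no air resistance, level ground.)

v₀ = 120.6 mph × 0.44704 = 53.913 m/s
R = v₀² × sin(2θ) / g = 53.913² × sin(2 × 45°) / 9.81 = 2906.61 × 1.0 / 9.81 = 296.3 m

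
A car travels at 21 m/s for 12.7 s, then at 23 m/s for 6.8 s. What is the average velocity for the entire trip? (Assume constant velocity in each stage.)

d₁ = v₁t₁ = 21 × 12.7 = 266.7 m
d₂ = v₂t₂ = 23 × 6.8 = 156.4 m
d_total = 423.1 m, t_total = 19.5 s
v_avg = d_total/t_total = 423.1/19.5 = 21.7 m/s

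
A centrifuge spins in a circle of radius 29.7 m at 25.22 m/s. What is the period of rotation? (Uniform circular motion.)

T = 2πr/v = 2π×29.7/25.22 = 7.4 s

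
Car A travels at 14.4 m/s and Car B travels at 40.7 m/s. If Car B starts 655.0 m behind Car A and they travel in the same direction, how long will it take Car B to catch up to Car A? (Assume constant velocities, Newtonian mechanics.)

Relative speed: v_rel = 40.7 - 14.4 = 26.3 m/s
Time to catch: t = d₀/v_rel = 655.0/26.3 = 24.9 s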